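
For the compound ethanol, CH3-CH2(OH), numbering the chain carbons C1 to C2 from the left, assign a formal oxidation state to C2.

Each bond to a more electronegative atom (O, N, halogen) counts +1, each bond to a less electronegative atom (H, metal, B, Si) counts −1, and each C–C bond counts 0.
C2 has one bond to H (-1), one bond to H (-1), one bond to O (+1), one bond to C (0).
Oxidation state = -1 − 1 + 1 + 0 = -1.

-1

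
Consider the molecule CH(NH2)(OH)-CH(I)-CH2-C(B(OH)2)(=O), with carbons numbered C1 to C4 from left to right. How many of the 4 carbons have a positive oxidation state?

Count +1 for every bond to an atom more electronegative than carbon and −1 for every bond to one less electronegative; C–C bonds are 0. Tallying each carbon:
C1: 1C, 1H, 1O, 1N → 0 − 1 + 1 + 1 = +1
C2: 2C, 1H, 1I → 0 − 1 + 1 = 0
C3: 2C, 2H → 0 − 2 = -2
C4: 1C, 2O, 1B → 0 + 2 − 1 = +1
2 carbons (C1, C4) meet the condition.

2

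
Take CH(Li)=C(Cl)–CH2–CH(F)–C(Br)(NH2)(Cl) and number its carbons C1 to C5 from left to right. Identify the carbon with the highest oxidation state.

C5

Tallying each carbon's bonds:
C1: 2C, 1H, 1Li → 0 − 1 − 1 = -2
C2: 3C, 1Cl → 0 + 1 = +1
C3: 2C, 2H → 0 − 2 = -2
C4: 2C, 1H, 1F → 0 − 1 + 1 = 0
C5: 1C, 1N, 1Cl, 1Br → 0 + 1 + 1 + 1 = +3
The most oxidised carbon is C5 at +3.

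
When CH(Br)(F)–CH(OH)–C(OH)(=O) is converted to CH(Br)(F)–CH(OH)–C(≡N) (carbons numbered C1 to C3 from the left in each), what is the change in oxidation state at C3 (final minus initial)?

0

Before: C3 has 1 bond to C, 3 bonds to O → oxidation state +3.
After: C3 has 1 bond to C, 3 bonds to N → oxidation state +3.
Δ = +3 − (+3) = 0, so no net redox change at C3.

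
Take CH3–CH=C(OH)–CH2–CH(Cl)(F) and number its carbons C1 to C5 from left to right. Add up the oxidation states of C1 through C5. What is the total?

-4

Each bond to a more electronegative atom (O, N, halogen) counts +1, each bond to a less electronegative atom (H, metal, B, Si) counts −1, and each C–C bond counts 0. Tallying each carbon:
C1: 1C, 3H → 0 − 3 = -3
C2: 3C, 1H → 0 − 1 = -1
C3: 3C, 1O → 0 + 1 = +1
C4: 2C, 2H → 0 − 2 = -2
C5: 1C, 1H, 1F, 1Cl → 0 − 1 + 1 + 1 = +1
Sum = -3 − 1 + 1 − 2 + 1 = -4.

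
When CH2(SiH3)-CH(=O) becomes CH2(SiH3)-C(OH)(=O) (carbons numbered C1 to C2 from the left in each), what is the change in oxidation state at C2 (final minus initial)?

Before: C2 has 1 bond to C, 1 bond to H, 2 bonds to O → oxidation state +1.
After: C2 has 1 bond to C, 3 bonds to O → oxidation state +3.
Δ = +3 − (+1) = +2, so this is an oxidation at C2.

+2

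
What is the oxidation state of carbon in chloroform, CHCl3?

The carbon has one bond to H (-1), one bond to Cl (+1), one bond to Cl (+1), one bond to Cl (+1).
Oxidation state = -1 + 1 + 1 + 1 = +2.

+2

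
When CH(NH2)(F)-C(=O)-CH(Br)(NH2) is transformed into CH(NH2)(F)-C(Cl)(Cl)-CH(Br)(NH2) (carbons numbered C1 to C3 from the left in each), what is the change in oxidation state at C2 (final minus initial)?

0

Before: C2 has 2 bonds to C, 2 bonds to O → oxidation state +2.
After: C2 has 2 bonds to C, 2 bonds to Cl → oxidation state +2.
Δ = +2 − (+2) = 0, so no net redox change at C2.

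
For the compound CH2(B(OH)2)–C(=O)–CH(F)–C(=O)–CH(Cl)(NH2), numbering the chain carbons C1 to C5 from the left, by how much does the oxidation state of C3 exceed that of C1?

+3

C3: 2C, 1H, 1F → 0 − 1 + 1 = 0
C1: 1C, 2H, 1B → 0 − 2 − 1 = -3
Difference: 0 − (-3) = +3.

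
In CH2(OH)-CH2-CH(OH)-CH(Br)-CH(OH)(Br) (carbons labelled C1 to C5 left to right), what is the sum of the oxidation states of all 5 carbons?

-2

Tallying each carbon's bonds:
C1: 1C, 2H, 1O → 0 − 2 + 1 = -1
C2: 2C, 2H → 0 − 2 = -2
C3: 2C, 1H, 1O → 0 − 1 + 1 = 0
C4: 2C, 1H, 1Br → 0 − 1 + 1 = 0
C5: 1C, 1H, 1O, 1Br → 0 − 1 + 1 + 1 = +1
Sum = -1 − 2 + 0 + 0 + 1 = -2.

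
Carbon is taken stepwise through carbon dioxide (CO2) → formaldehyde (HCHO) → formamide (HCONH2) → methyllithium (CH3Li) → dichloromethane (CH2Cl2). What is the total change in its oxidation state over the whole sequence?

Carbon oxidation states along the series — carbon dioxide: +4, formaldehyde: 0, formamide: +2, methyllithium: -4, dichloromethane: 0.
Net change = 0 − (+4) = -4.

-4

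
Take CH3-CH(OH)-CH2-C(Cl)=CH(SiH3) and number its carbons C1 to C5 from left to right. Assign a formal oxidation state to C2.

Each bond to a more electronegative atom (O, N, halogen) counts +1, each bond to a less electronegative atom (H, metal, B, Si) counts −1, and each C–C bond counts 0.
C2 has one bond to C (0), one bond to C (0), one bond to H (-1), one bond to O (+1).
Oxidation state = 0 + 0 − 1 + 1 = 0.

0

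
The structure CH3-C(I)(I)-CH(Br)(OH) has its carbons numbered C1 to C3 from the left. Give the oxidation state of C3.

Bonds to more-electronegative neighbours contribute +1 each, bonds to H or metals contribute −1 each, and C–C bonds contribute 0.
C3 has one bond to C (0), one bond to Br (+1), one bond to H (-1), one bond to O (+1).
Oxidation state = 0 + 1 − 1 + 1 = +1.

+1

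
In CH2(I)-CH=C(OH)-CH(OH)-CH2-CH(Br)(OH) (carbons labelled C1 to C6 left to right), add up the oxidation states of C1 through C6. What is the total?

Tallying each carbon's bonds:
C1: 1C, 2H, 1I → 0 − 2 + 1 = -1
C2: 3C, 1H → 0 − 1 = -1
C3: 3C, 1O → 0 + 1 = +1
C4: 2C, 1H, 1O → 0 − 1 + 1 = 0
C5: 2C, 2H → 0 − 2 = -2
C6: 1C, 1H, 1O, 1Br → 0 − 1 + 1 + 1 = +1
Sum = -1 − 1 + 1 + 0 − 2 + 1 = -2.

-2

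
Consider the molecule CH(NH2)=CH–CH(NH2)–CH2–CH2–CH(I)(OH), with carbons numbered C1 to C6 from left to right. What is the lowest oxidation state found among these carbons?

Tallying each carbon's bonds:
C1: 2C, 1H, 1N → 0 − 1 + 1 = 0
C2: 3C, 1H → 0 − 1 = -1
C3: 2C, 1H, 1N → 0 − 1 + 1 = 0
C4: 2C, 2H → 0 − 2 = -2
C5: 2C, 2H → 0 − 2 = -2
C6: 1C, 1H, 1O, 1I → 0 − 1 + 1 + 1 = +1
The lowest value is -2.

-2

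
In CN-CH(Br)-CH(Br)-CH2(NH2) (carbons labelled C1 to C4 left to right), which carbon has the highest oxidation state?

Each bond to a more electronegative atom (O, N, halogen) counts +1, each bond to a less electronegative atom (H, metal, B, Si) counts −1, and each C–C bond counts 0. Tallying each carbon:
C1: 1C, 3N → 0 + 3 = +3
C2: 2C, 1H, 1Br → 0 − 1 + 1 = 0
C3: 2C, 1H, 1Br → 0 − 1 + 1 = 0
C4: 1C, 2H, 1N → 0 − 2 + 1 = -1
The most oxidised carbon is C1 at +3.

C1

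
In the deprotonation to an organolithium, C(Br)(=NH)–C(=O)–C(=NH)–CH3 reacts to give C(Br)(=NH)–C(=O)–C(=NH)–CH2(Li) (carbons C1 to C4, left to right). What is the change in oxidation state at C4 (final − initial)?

Before: C4 has 1 bond to C, 3 bonds to H → oxidation state -3.
After: C4 has 1 bond to C, 2 bonds to H, 1 bond to Li → oxidation state -3.
Δ = -3 − (-3) = 0, so no net redox change at C4.

0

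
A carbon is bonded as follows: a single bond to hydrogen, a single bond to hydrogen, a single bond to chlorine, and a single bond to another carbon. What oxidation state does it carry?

Assign +1 per bond to O/N/halogen, −1 per bond to H or an electropositive element, and 0 per bond to carbon.
The carbon has one bond to C (0), one bond to Cl (+1), one bond to H (-1), one bond to H (-1).
Oxidation state = 0 + 1 − 1 − 1 = -1.

-1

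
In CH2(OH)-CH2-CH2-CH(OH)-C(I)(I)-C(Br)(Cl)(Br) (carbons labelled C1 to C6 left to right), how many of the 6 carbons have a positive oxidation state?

2

Count +1 for every bond to an atom more electronegative than carbon and −1 for every bond to one less electronegative; C–C bonds are 0. Tallying each carbon:
C1: 1C, 2H, 1O → 0 − 2 + 1 = -1
C2: 2C, 2H → 0 − 2 = -2
C3: 2C, 2H → 0 − 2 = -2
C4: 2C, 1H, 1O → 0 − 1 + 1 = 0
C5: 2C, 2I → 0 + 2 = +2
C6: 1C, 1Cl, 2Br → 0 + 1 + 2 = +3
2 carbons (C5, C6) meet the condition.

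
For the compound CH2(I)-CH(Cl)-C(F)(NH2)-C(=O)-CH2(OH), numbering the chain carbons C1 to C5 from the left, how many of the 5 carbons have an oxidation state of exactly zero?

1

Tallying each carbon's bonds:
C1: 1C, 2H, 1I → 0 − 2 + 1 = -1
C2: 2C, 1H, 1Cl → 0 − 1 + 1 = 0
C3: 2C, 1N, 1F → 0 + 1 + 1 = +2
C4: 2C, 2O → 0 + 2 = +2
C5: 1C, 2H, 1O → 0 − 2 + 1 = -1
1 carbon (C2) meets the condition.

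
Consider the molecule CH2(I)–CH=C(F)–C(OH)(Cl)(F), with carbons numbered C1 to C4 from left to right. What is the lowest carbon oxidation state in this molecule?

Each bond to a more electronegative atom (O, N, halogen) counts +1, each bond to a less electronegative atom (H, metal, B, Si) counts −1, and each C–C bond counts 0. Tallying each carbon:
C1: 1C, 2H, 1I → 0 − 2 + 1 = -1
C2: 3C, 1H → 0 − 1 = -1
C3: 3C, 1F → 0 + 1 = +1
C4: 1C, 1O, 1F, 1Cl → 0 + 1 + 1 + 1 = +3
The lowest value is -1.

-1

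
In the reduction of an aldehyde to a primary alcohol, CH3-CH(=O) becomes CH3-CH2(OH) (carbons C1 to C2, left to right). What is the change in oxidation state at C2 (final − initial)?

Before: C2 has 1 bond to C, 1 bond to H, 2 bonds to O → oxidation state +1.
After: C2 has 1 bond to C, 2 bonds to H, 1 bond to O → oxidation state -1.
Δ = -1 − (+1) = -2, so this is a reduction at C2.

-2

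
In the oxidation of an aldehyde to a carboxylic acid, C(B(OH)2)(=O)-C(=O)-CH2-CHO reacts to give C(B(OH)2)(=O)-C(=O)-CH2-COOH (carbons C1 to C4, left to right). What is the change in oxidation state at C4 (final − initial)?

Before: C4 has 1 bond to C, 1 bond to H, 2 bonds to O → oxidation state +1.
After: C4 has 1 bond to C, 3 bonds to O → oxidation state +3.
Δ = +3 − (+1) = +2, so this is an oxidation at C4.

+2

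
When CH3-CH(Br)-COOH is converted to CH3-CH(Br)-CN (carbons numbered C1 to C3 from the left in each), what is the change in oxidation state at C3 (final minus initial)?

Before: C3 has 1 bond to C, 3 bonds to O → oxidation state +3.
After: C3 has 1 bond to C, 3 bonds to N → oxidation state +3.
Δ = +3 − (+3) = 0, so no net redox change at C3.

0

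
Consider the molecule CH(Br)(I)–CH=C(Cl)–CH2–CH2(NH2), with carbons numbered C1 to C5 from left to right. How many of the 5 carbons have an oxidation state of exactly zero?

Count +1 for every bond to an atom more electronegative than carbon and −1 for every bond to one less electronegative; C–C bonds are 0. Tallying each carbon:
C1: 1C, 1H, 1Br, 1I → 0 − 1 + 1 + 1 = +1
C2: 3C, 1H → 0 − 1 = -1
C3: 3C, 1Cl → 0 + 1 = +1
C4: 2C, 2H → 0 − 2 = -2
C5: 1C, 2H, 1N → 0 − 2 + 1 = -1
0 carbons meet the condition.

0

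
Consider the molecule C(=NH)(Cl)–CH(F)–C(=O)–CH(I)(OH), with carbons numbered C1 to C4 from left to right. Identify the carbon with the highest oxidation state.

Each bond to a more electronegative atom (O, N, halogen) counts +1, each bond to a less electronegative atom (H, metal, B, Si) counts −1, and each C–C bond counts 0. Tallying each carbon:
C1: 1C, 2N, 1Cl → 0 + 2 + 1 = +3
C2: 2C, 1H, 1F → 0 − 1 + 1 = 0
C3: 2C, 2O → 0 + 2 = +2
C4: 1C, 1H, 1O, 1I → 0 − 1 + 1 + 1 = +1
The most oxidised carbon is C1 at +3.

C1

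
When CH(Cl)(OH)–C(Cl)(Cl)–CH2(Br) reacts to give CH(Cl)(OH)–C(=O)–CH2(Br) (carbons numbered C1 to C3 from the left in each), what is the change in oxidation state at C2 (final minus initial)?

Before: C2 has 2 bonds to C, 2 bonds to Cl → oxidation state +2.
After: C2 has 2 bonds to C, 2 bonds to O → oxidation state +2.
Δ = +2 − (+2) = 0, so no net redox change at C2.

0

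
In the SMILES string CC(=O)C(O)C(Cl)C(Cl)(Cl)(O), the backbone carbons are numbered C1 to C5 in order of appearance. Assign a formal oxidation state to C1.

-3

C1 has one bond to C (0), one bond to H (-1), one bond to H (-1), one bond to H (-1).
Oxidation state = 0 − 1 − 1 − 1 = -3.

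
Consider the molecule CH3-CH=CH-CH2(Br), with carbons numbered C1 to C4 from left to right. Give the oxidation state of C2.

Count +1 for every bond to an atom more electronegative than carbon and −1 for every bond to one less electronegative; C–C bonds are 0.
C2 has one bond to C (0), a double bond to C (2×0 = 0), one bond to H (-1).
Oxidation state = 0 + 0 − 1 = -1.

-1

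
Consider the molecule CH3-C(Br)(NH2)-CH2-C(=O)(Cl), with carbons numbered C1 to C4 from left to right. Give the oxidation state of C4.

+3

C4 has one bond to C (0), a double bond to O (2×+1 = +2), one bond to Cl (+1).
Oxidation state = 0 + 2 + 1 = +3.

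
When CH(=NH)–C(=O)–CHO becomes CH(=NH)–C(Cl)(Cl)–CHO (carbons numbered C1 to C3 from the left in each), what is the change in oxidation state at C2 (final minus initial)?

Before: C2 has 2 bonds to C, 2 bonds to O → oxidation state +2.
After: C2 has 2 bonds to C, 2 bonds to Cl → oxidation state +2.
Δ = +2 − (+2) = 0, so no net redox change at C2.

0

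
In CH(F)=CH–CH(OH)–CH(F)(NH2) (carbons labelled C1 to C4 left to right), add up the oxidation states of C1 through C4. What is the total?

Tallying each carbon's bonds:
C1: 2C, 1H, 1F → 0 − 1 + 1 = 0
C2: 3C, 1H → 0 − 1 = -1
C3: 2C, 1H, 1O → 0 − 1 + 1 = 0
C4: 1C, 1H, 1N, 1F → 0 − 1 + 1 + 1 = +1
Sum = 0 − 1 + 0 + 1 = 0.

0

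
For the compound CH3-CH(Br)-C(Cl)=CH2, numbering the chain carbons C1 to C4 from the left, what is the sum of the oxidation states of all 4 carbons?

-4

Assign +1 per bond to O/N/halogen, −1 per bond to H or an electropositive element, and 0 per bond to carbon. Tallying each carbon:
C1: 1C, 3H → 0 − 3 = -3
C2: 2C, 1H, 1Br → 0 − 1 + 1 = 0
C3: 3C, 1Cl → 0 + 1 = +1
C4: 2C, 2H → 0 − 2 = -2
Sum = -3 + 0 + 1 − 2 = -4.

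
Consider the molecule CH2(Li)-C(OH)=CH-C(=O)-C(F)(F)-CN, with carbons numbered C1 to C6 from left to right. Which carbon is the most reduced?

Tallying each carbon's bonds:
C1: 1C, 2H, 1Li → 0 − 2 − 1 = -3
C2: 3C, 1O → 0 + 1 = +1
C3: 3C, 1H → 0 − 1 = -1
C4: 2C, 2O → 0 + 2 = +2
C5: 2C, 2F → 0 + 2 = +2
C6: 1C, 3N → 0 + 3 = +3
The most reduced carbon is C1 at -3.

C1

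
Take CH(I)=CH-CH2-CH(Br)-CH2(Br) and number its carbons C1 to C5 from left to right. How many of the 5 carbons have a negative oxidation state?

3

Tallying each carbon's bonds:
C1: 2C, 1H, 1I → 0 − 1 + 1 = 0
C2: 3C, 1H → 0 − 1 = -1
C3: 2C, 2H → 0 − 2 = -2
C4: 2C, 1H, 1Br → 0 − 1 + 1 = 0
C5: 1C, 2H, 1Br → 0 − 2 + 1 = -1
3 carbons (C2, C3, C5) meet the condition.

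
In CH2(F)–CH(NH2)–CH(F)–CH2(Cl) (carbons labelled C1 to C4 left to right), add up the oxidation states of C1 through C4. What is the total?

Tallying each carbon's bonds:
C1: 1C, 2H, 1F → 0 − 2 + 1 = -1
C2: 2C, 1H, 1N → 0 − 1 + 1 = 0
C3: 2C, 1H, 1F → 0 − 1 + 1 = 0
C4: 1C, 2H, 1Cl → 0 − 2 + 1 = -1
Sum = -1 + 0 + 0 − 1 = -2.

-2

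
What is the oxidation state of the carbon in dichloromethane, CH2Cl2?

Count +1 for every bond to an atom more electronegative than carbon and −1 for every bond to one less electronegative; C–C bonds are 0.
The carbon has one bond to H (-1), one bond to H (-1), one bond to Cl (+1), one bond to Cl (+1).
Oxidation state = -1 − 1 + 1 + 1 = 0.

0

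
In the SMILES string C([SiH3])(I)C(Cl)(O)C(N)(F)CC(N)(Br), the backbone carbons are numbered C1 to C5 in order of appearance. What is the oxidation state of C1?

-1

C1 has one bond to C (0), one bond to Si (-1), one bond to H (-1), one bond to I (+1).
Oxidation state = 0 − 1 − 1 + 1 = -1.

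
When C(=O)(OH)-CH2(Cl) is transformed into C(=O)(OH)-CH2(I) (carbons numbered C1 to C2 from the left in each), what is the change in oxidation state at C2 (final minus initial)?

0

Before: C2 has 1 bond to C, 2 bonds to H, 1 bond to Cl → oxidation state -1.
After: C2 has 1 bond to C, 2 bonds to H, 1 bond to I → oxidation state -1.
Δ = -1 − (-1) = 0, so no net redox change at C2.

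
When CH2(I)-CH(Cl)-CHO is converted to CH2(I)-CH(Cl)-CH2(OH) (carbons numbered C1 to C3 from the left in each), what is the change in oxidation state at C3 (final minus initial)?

Before: C3 has 1 bond to C, 1 bond to H, 2 bonds to O → oxidation state +1.
After: C3 has 1 bond to C, 2 bonds to H, 1 bond to O → oxidation state -1.
Δ = -1 − (+1) = -2, so this is a reduction at C3.

-2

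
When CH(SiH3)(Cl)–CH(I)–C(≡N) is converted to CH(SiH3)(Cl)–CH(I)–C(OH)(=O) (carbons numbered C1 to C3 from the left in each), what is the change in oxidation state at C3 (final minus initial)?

Before: C3 has 1 bond to C, 3 bonds to N → oxidation state +3.
After: C3 has 1 bond to C, 3 bonds to O → oxidation state +3.
Δ = +3 − (+3) = 0, so no net redox change at C3.

0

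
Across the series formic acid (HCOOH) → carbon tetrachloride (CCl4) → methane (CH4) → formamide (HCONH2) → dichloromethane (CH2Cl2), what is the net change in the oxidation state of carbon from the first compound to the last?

-2

Carbon oxidation states along the series — formic acid: +2, carbon tetrachloride: +4, methane: -4, formamide: +2, dichloromethane: 0.
Net change = 0 − (+2) = -2.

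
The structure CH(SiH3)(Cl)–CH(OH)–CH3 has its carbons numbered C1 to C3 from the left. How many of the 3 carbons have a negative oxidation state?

Tallying each carbon's bonds:
C1: 1C, 1H, 1Cl, 1Si → 0 − 1 + 1 − 1 = -1
C2: 2C, 1H, 1O → 0 − 1 + 1 = 0
C3: 1C, 3H → 0 − 3 = -3
2 carbons (C1, C3) meet the condition.

2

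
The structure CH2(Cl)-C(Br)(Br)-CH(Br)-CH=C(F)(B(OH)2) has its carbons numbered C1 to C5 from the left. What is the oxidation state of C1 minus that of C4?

0

C1: 1C, 2H, 1Cl → 0 − 2 + 1 = -1
C4: 3C, 1H → 0 − 1 = -1
Difference: -1 − (-1) = 0.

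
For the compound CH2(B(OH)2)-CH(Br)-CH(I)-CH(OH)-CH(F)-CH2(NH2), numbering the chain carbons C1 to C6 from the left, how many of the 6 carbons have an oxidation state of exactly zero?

4

Each bond to a more electronegative atom (O, N, halogen) counts +1, each bond to a less electronegative atom (H, metal, B, Si) counts −1, and each C–C bond counts 0. Tallying each carbon:
C1: 1C, 2H, 1B → 0 − 2 − 1 = -3
C2: 2C, 1H, 1Br → 0 − 1 + 1 = 0
C3: 2C, 1H, 1I → 0 − 1 + 1 = 0
C4: 2C, 1H, 1O → 0 − 1 + 1 = 0
C5: 2C, 1H, 1F → 0 − 1 + 1 = 0
C6: 1C, 2H, 1N → 0 − 2 + 1 = -1
4 carbons (C2, C3, C4, C5) meet the condition.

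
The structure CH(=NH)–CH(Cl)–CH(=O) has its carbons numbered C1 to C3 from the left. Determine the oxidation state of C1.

+1

Bonds to more-electronegative neighbours contribute +1 each, bonds to H or metals contribute −1 each, and C–C bonds contribute 0.
C1 has one bond to C (0), a double bond to N (2×+1 = +2), one bond to H (-1).
Oxidation state = 0 + 2 − 1 = +1.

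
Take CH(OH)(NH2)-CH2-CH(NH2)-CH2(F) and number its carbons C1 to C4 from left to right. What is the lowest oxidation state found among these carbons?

-2

Assign +1 per bond to O/N/halogen, −1 per bond to H or an electropositive element, and 0 per bond to carbon. Tallying each carbon:
C1: 1C, 1H, 1O, 1N → 0 − 1 + 1 + 1 = +1
C2: 2C, 2H → 0 − 2 = -2
C3: 2C, 1H, 1N → 0 − 1 + 1 = 0
C4: 1C, 2H, 1F → 0 − 2 + 1 = -1
The lowest value is -2.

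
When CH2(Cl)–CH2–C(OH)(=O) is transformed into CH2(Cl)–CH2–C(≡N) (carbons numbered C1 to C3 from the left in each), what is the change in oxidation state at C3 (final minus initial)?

Before: C3 has 1 bond to C, 3 bonds to O → oxidation state +3.
After: C3 has 1 bond to C, 3 bonds to N → oxidation state +3.
Δ = +3 − (+3) = 0, so no net redox change at C3.

0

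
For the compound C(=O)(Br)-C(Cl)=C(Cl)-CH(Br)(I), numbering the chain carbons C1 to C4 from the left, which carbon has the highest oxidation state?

C1

Tallying each carbon's bonds:
C1: 1C, 2O, 1Br → 0 + 2 + 1 = +3
C2: 3C, 1Cl → 0 + 1 = +1
C3: 3C, 1Cl → 0 + 1 = +1
C4: 1C, 1H, 1Br, 1I → 0 − 1 + 1 + 1 = +1
The most oxidised carbon is C1 at +3.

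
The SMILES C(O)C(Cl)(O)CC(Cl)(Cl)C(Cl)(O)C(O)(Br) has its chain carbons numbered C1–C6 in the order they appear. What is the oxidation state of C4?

C4 has one bond to C (0), one bond to C (0), one bond to Cl (+1), one bond to Cl (+1).
Oxidation state = 0 + 0 + 1 + 1 = +2.

+2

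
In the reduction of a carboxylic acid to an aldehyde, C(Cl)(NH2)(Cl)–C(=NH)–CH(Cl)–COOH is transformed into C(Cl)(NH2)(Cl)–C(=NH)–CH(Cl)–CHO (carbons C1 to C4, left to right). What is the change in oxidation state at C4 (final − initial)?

-2

Before: C4 has 1 bond to C, 3 bonds to O → oxidation state +3.
After: C4 has 1 bond to C, 1 bond to H, 2 bonds to O → oxidation state +1.
Δ = +1 − (+3) = -2, so this is a reduction at C4.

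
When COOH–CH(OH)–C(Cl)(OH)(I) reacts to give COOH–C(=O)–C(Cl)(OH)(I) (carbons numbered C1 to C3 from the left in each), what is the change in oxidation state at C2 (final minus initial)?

Before: C2 has 2 bonds to C, 1 bond to H, 1 bond to O → oxidation state 0.
After: C2 has 2 bonds to C, 2 bonds to O → oxidation state +2.
Δ = +2 − (0) = +2, so this is an oxidation at C2.

+2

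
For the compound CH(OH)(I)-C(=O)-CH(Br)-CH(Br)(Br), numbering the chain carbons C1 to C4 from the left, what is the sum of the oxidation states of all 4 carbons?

Assign +1 per bond to O/N/halogen, −1 per bond to H or an electropositive element, and 0 per bond to carbon. Tallying each carbon:
C1: 1C, 1H, 1O, 1I → 0 − 1 + 1 + 1 = +1
C2: 2C, 2O → 0 + 2 = +2
C3: 2C, 1H, 1Br → 0 − 1 + 1 = 0
C4: 1C, 1H, 2Br → 0 − 1 + 2 = +1
Sum = +1 + 2 + 0 + 1 = +4.

+4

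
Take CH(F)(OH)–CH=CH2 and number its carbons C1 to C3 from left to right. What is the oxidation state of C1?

+1

C1 has one bond to C (0), one bond to F (+1), one bond to O (+1), one bond to H (-1).
Oxidation state = 0 + 1 + 1 − 1 = +1.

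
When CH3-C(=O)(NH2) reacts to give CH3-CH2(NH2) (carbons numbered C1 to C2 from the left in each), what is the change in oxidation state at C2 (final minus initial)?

Before: C2 has 1 bond to C, 2 bonds to O, 1 bond to N → oxidation state +3.
After: C2 has 1 bond to C, 2 bonds to H, 1 bond to N → oxidation state -1.
Δ = -1 − (+3) = -4, so this is a reduction at C2.

-4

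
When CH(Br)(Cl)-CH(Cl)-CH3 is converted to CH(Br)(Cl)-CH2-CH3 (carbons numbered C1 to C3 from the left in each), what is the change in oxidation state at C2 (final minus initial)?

-2

Before: C2 has 2 bonds to C, 1 bond to H, 1 bond to Cl → oxidation state 0.
After: C2 has 2 bonds to C, 2 bonds to H → oxidation state -2.
Δ = -2 − (0) = -2, so this is a reduction at C2.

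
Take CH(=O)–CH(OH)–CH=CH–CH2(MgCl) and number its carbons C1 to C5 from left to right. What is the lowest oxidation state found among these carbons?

Count +1 for every bond to an atom more electronegative than carbon and −1 for every bond to one less electronegative; C–C bonds are 0. Tallying each carbon:
C1: 1C, 1H, 2O → 0 − 1 + 2 = +1
C2: 2C, 1H, 1O → 0 − 1 + 1 = 0
C3: 3C, 1H → 0 − 1 = -1
C4: 3C, 1H → 0 − 1 = -1
C5: 1C, 2H, 1Mg → 0 − 2 − 1 = -3
The lowest value is -3.

-3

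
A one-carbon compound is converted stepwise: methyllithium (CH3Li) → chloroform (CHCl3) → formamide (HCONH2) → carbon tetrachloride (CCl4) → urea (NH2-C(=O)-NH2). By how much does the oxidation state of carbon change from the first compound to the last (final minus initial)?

+8

Carbon oxidation states along the series — methyllithium: -4, chloroform: +2, formamide: +2, carbon tetrachloride: +4, urea: +4.
Net change = +4 − (-4) = +8.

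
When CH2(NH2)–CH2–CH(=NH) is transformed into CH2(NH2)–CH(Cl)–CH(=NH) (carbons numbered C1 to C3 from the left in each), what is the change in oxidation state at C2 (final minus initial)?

Before: C2 has 2 bonds to C, 2 bonds to H → oxidation state -2.
After: C2 has 2 bonds to C, 1 bond to H, 1 bond to Cl → oxidation state 0.
Δ = 0 − (-2) = +2, so this is an oxidation at C2.

+2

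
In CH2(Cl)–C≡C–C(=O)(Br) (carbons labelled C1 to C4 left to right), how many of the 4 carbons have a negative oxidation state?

1

Tallying each carbon's bonds:
C1: 1C, 2H, 1Cl → 0 − 2 + 1 = -1
C2: 4C → 0 = 0
C3: 4C → 0 = 0
C4: 1C, 2O, 1Br → 0 + 2 + 1 = +3
1 carbon (C1) meets the condition.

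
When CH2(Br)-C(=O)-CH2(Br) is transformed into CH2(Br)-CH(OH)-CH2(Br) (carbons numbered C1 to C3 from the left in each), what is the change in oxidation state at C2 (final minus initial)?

Before: C2 has 2 bonds to C, 2 bonds to O → oxidation state +2.
After: C2 has 2 bonds to C, 1 bond to H, 1 bond to O → oxidation state 0.
Δ = 0 − (+2) = -2, so this is a reduction at C2.

-2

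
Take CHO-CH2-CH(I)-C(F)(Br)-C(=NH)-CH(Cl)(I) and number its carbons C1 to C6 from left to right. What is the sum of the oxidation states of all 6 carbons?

+4

Bonds to more-electronegative neighbours contribute +1 each, bonds to H or metals contribute −1 each, and C–C bonds contribute 0. Tallying each carbon:
C1: 1C, 1H, 2O → 0 − 1 + 2 = +1
C2: 2C, 2H → 0 − 2 = -2
C3: 2C, 1H, 1I → 0 − 1 + 1 = 0
C4: 2C, 1F, 1Br → 0 + 1 + 1 = +2
C5: 2C, 2N → 0 + 2 = +2
C6: 1C, 1H, 1Cl, 1I → 0 − 1 + 1 + 1 = +1
Sum = +1 − 2 + 0 + 2 + 2 + 1 = +4.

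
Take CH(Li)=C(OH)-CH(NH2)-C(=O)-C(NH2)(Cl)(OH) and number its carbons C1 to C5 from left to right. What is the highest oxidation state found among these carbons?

Tallying each carbon's bonds:
C1: 2C, 1H, 1Li → 0 − 1 − 1 = -2
C2: 3C, 1O → 0 + 1 = +1
C3: 2C, 1H, 1N → 0 − 1 + 1 = 0
C4: 2C, 2O → 0 + 2 = +2
C5: 1C, 1O, 1N, 1Cl → 0 + 1 + 1 + 1 = +3
The highest value is +3.

+3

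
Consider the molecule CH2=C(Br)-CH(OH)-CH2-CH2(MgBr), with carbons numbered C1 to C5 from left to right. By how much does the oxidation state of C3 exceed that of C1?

C3: 2C, 1H, 1O → 0 − 1 + 1 = 0
C1: 2C, 2H → 0 − 2 = -2
Difference: 0 − (-2) = +2.

+2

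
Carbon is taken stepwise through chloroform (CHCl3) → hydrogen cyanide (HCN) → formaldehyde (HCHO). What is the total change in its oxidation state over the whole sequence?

-2

Carbon oxidation states along the series — chloroform: +2, hydrogen cyanide: +2, formaldehyde: 0.
Net change = 0 − (+2) = -2.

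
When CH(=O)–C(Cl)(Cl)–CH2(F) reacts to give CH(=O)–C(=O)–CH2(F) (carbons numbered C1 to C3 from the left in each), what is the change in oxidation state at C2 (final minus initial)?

Before: C2 has 2 bonds to C, 2 bonds to Cl → oxidation state +2.
After: C2 has 2 bonds to C, 2 bonds to O → oxidation state +2.
Δ = +2 − (+2) = 0, so no net redox change at C2.

0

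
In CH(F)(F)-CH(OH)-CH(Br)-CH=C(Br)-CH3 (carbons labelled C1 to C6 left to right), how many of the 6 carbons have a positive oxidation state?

Tallying each carbon's bonds:
C1: 1C, 1H, 2F → 0 − 1 + 2 = +1
C2: 2C, 1H, 1O → 0 − 1 + 1 = 0
C3: 2C, 1H, 1Br → 0 − 1 + 1 = 0
C4: 3C, 1H → 0 − 1 = -1
C5: 3C, 1Br → 0 + 1 = +1
C6: 1C, 3H → 0 − 3 = -3
2 carbons (C1, C5) meet the condition.

2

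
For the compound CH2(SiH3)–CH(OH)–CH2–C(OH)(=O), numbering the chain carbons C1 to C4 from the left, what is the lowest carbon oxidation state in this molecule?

Tallying each carbon's bonds:
C1: 1C, 2H, 1Si → 0 − 2 − 1 = -3
C2: 2C, 1H, 1O → 0 − 1 + 1 = 0
C3: 2C, 2H → 0 − 2 = -2
C4: 1C, 3O → 0 + 3 = +3
The lowest value is -3.

-3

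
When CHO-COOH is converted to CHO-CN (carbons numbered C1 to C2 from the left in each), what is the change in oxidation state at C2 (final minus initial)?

0

Before: C2 has 1 bond to C, 3 bonds to O → oxidation state +3.
After: C2 has 1 bond to C, 3 bonds to N → oxidation state +3.
Δ = +3 − (+3) = 0, so no net redox change at C2.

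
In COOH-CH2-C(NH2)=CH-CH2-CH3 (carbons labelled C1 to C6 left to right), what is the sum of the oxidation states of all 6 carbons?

-4

Assign +1 per bond to O/N/halogen, −1 per bond to H or an electropositive element, and 0 per bond to carbon. Tallying each carbon:
C1: 1C, 3O → 0 + 3 = +3
C2: 2C, 2H → 0 − 2 = -2
C3: 3C, 1N → 0 + 1 = +1
C4: 3C, 1H → 0 − 1 = -1
C5: 2C, 2H → 0 − 2 = -2
C6: 1C, 3H → 0 − 3 = -3
Sum = +3 − 2 + 1 − 1 − 2 − 3 = -4.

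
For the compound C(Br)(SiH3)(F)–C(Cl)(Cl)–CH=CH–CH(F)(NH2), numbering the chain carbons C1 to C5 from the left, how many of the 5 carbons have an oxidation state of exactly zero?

0

Each bond to a more electronegative atom (O, N, halogen) counts +1, each bond to a less electronegative atom (H, metal, B, Si) counts −1, and each C–C bond counts 0. Tallying each carbon:
C1: 1C, 1F, 1Br, 1Si → 0 + 1 + 1 − 1 = +1
C2: 2C, 2Cl → 0 + 2 = +2
C3: 3C, 1H → 0 − 1 = -1
C4: 3C, 1H → 0 − 1 = -1
C5: 1C, 1H, 1N, 1F → 0 − 1 + 1 + 1 = +1
0 carbons meet the condition.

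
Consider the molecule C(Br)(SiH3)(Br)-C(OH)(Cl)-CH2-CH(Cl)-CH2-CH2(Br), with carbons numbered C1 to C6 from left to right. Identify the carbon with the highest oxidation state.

C2

Tallying each carbon's bonds:
C1: 1C, 2Br, 1Si → 0 + 2 − 1 = +1
C2: 2C, 1O, 1Cl → 0 + 1 + 1 = +2
C3: 2C, 2H → 0 − 2 = -2
C4: 2C, 1H, 1Cl → 0 − 1 + 1 = 0
C5: 2C, 2H → 0 − 2 = -2
C6: 1C, 2H, 1Br → 0 − 2 + 1 = -1
The most oxidised carbon is C2 at +2.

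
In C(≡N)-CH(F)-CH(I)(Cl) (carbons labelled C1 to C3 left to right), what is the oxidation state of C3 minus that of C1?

-2

C3: 1C, 1H, 1Cl, 1I → 0 − 1 + 1 + 1 = +1
C1: 1C, 3N → 0 + 3 = +3
Difference: +1 − (+3) = -2.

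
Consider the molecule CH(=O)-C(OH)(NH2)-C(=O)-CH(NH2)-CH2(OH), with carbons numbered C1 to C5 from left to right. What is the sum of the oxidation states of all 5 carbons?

Tallying each carbon's bonds:
C1: 1C, 1H, 2O → 0 − 1 + 2 = +1
C2: 2C, 1O, 1N → 0 + 1 + 1 = +2
C3: 2C, 2O → 0 + 2 = +2
C4: 2C, 1H, 1N → 0 − 1 + 1 = 0
C5: 1C, 2H, 1O → 0 − 2 + 1 = -1
Sum = +1 + 2 + 2 + 0 − 1 = +4.

+4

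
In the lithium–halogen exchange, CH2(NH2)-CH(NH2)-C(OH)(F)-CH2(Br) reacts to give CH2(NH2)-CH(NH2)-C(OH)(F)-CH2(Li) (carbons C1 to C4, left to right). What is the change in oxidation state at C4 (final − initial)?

-2

Before: C4 has 1 bond to C, 2 bonds to H, 1 bond to Br → oxidation state -1.
After: C4 has 1 bond to C, 2 bonds to H, 1 bond to Li → oxidation state -3.
Δ = -3 − (-1) = -2, so this is a reduction at C4.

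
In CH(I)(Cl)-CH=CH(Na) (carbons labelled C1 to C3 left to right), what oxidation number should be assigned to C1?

+1

C1 has one bond to C (0), one bond to H (-1), one bond to I (+1), one bond to Cl (+1).
Oxidation state = 0 − 1 + 1 + 1 = +1.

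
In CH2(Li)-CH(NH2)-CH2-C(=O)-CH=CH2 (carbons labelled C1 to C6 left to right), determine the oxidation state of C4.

Assign +1 per bond to O/N/halogen, −1 per bond to H or an electropositive element, and 0 per bond to carbon.
C4 has one bond to C (0), one bond to C (0), a double bond to O (2×+1 = +2).
Oxidation state = 0 + 0 + 2 = +2.

+2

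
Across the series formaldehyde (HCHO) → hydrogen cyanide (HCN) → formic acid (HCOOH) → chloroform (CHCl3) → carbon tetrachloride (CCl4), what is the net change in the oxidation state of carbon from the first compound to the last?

Carbon oxidation states along the series — formaldehyde: 0, hydrogen cyanide: +2, formic acid: +2, chloroform: +2, carbon tetrachloride: +4.
Net change = +4 − (0) = +4.

+4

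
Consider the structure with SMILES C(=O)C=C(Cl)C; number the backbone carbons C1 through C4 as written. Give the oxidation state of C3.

+1

Each bond to a more electronegative atom (O, N, halogen) counts +1, each bond to a less electronegative atom (H, metal, B, Si) counts −1, and each C–C bond counts 0.
C3 has a double bond to C (2×0 = 0), one bond to C (0), one bond to Cl (+1).
Oxidation state = 0 + 0 + 1 = +1.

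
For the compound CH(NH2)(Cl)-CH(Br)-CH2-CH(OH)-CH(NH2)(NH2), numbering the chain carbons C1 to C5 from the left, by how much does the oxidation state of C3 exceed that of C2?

C3: 2C, 2H → 0 − 2 = -2
C2: 2C, 1H, 1Br → 0 − 1 + 1 = 0
Difference: -2 − (0) = -2.

-2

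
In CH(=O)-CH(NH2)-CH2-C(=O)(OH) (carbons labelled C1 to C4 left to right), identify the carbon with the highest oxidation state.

Tallying each carbon's bonds:
C1: 1C, 1H, 2O → 0 − 1 + 2 = +1
C2: 2C, 1H, 1N → 0 − 1 + 1 = 0
C3: 2C, 2H → 0 − 2 = -2
C4: 1C, 3O → 0 + 3 = +3
The most oxidised carbon is C4 at +3.

C4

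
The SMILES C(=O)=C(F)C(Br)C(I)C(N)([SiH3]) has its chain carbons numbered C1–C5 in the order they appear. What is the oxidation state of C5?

-1

C5 has one bond to C (0), one bond to H (-1), one bond to N (+1), one bond to Si (-1).
Oxidation state = 0 − 1 + 1 − 1 = -1.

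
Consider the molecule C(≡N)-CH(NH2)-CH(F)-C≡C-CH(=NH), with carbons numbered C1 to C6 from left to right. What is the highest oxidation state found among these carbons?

Each bond to a more electronegative atom (O, N, halogen) counts +1, each bond to a less electronegative atom (H, metal, B, Si) counts −1, and each C–C bond counts 0. Tallying each carbon:
C1: 1C, 3N → 0 + 3 = +3
C2: 2C, 1H, 1N → 0 − 1 + 1 = 0
C3: 2C, 1H, 1F → 0 − 1 + 1 = 0
C4: 4C → 0 = 0
C5: 4C → 0 = 0
C6: 1C, 1H, 2N → 0 − 1 + 2 = +1
The highest value is +3.

+3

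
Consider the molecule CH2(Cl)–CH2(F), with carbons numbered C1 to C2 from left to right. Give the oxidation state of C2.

-1

C2 has one bond to C (0), one bond to H (-1), one bond to F (+1), one bond to H (-1).
Oxidation state = 0 − 1 + 1 − 1 = -1.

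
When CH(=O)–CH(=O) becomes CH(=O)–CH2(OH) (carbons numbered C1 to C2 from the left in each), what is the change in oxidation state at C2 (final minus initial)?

Before: C2 has 1 bond to C, 1 bond to H, 2 bonds to O → oxidation state +1.
After: C2 has 1 bond to C, 2 bonds to H, 1 bond to O → oxidation state -1.
Δ = -1 − (+1) = -2, so this is a reduction at C2.

-2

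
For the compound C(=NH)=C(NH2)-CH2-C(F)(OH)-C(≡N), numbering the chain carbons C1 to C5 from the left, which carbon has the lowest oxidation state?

C3

Tallying each carbon's bonds:
C1: 2C, 2N → 0 + 2 = +2
C2: 3C, 1N → 0 + 1 = +1
C3: 2C, 2H → 0 − 2 = -2
C4: 2C, 1O, 1F → 0 + 1 + 1 = +2
C5: 1C, 3N → 0 + 3 = +3
The most reduced carbon is C3 at -2.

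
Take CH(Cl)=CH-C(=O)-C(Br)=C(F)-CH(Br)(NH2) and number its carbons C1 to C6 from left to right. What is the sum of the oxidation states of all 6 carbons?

Tallying each carbon's bonds:
C1: 2C, 1H, 1Cl → 0 − 1 + 1 = 0
C2: 3C, 1H → 0 − 1 = -1
C3: 2C, 2O → 0 + 2 = +2
C4: 3C, 1Br → 0 + 1 = +1
C5: 3C, 1F → 0 + 1 = +1
C6: 1C, 1H, 1N, 1Br → 0 − 1 + 1 + 1 = +1
Sum = 0 − 1 + 2 + 1 + 1 + 1 = +4.

+4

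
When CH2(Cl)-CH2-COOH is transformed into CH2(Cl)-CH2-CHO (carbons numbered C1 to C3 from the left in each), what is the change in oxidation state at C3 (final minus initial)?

Before: C3 has 1 bond to C, 3 bonds to O → oxidation state +3.
After: C3 has 1 bond to C, 1 bond to H, 2 bonds to O → oxidation state +1.
Δ = +1 − (+3) = -2, so this is a reduction at C3.

-2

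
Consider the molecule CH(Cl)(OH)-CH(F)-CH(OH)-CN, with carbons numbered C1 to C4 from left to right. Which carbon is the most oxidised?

C4

Assign +1 per bond to O/N/halogen, −1 per bond to H or an electropositive element, and 0 per bond to carbon. Tallying each carbon:
C1: 1C, 1H, 1O, 1Cl → 0 − 1 + 1 + 1 = +1
C2: 2C, 1H, 1F → 0 − 1 + 1 = 0
C3: 2C, 1H, 1O → 0 − 1 + 1 = 0
C4: 1C, 3N → 0 + 3 = +3
The most oxidised carbon is C4 at +3.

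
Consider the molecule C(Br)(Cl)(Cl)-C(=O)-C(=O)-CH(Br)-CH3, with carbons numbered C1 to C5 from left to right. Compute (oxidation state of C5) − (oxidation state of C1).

-6

C5: 1C, 3H → 0 − 3 = -3
C1: 1C, 2Cl, 1Br → 0 + 2 + 1 = +3
Difference: -3 − (+3) = -6.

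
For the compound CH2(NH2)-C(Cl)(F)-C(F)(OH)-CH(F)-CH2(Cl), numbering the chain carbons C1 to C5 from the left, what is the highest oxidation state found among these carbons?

+2

Each bond to a more electronegative atom (O, N, halogen) counts +1, each bond to a less electronegative atom (H, metal, B, Si) counts −1, and each C–C bond counts 0. Tallying each carbon:
C1: 1C, 2H, 1N → 0 − 2 + 1 = -1
C2: 2C, 1F, 1Cl → 0 + 1 + 1 = +2
C3: 2C, 1O, 1F → 0 + 1 + 1 = +2
C4: 2C, 1H, 1F → 0 − 1 + 1 = 0
C5: 1C, 2H, 1Cl → 0 − 2 + 1 = -1
The highest value is +2.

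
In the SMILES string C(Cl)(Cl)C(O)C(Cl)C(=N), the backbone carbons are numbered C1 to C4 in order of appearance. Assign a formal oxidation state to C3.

C3 has one bond to C (0), one bond to C (0), one bond to Cl (+1), one bond to H (-1).
Oxidation state = 0 + 0 + 1 − 1 = 0.

0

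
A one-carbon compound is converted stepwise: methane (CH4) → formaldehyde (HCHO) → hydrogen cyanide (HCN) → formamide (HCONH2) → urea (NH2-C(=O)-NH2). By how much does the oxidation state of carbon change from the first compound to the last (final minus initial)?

Carbon oxidation states along the series — methane: -4, formaldehyde: 0, hydrogen cyanide: +2, formamide: +2, urea: +4.
Net change = +4 − (-4) = +8.

+8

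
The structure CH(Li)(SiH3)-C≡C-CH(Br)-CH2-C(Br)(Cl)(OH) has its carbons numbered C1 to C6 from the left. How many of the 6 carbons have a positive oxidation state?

Tallying each carbon's bonds:
C1: 1C, 1H, 1Li, 1Si → 0 − 1 − 1 − 1 = -3
C2: 4C → 0 = 0
C3: 4C → 0 = 0
C4: 2C, 1H, 1Br → 0 − 1 + 1 = 0
C5: 2C, 2H → 0 − 2 = -2
C6: 1C, 1O, 1Cl, 1Br → 0 + 1 + 1 + 1 = +3
1 carbon (C6) meets the condition.

1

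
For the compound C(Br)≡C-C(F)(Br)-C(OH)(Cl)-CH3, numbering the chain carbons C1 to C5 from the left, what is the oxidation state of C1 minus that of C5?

+4

C1: 3C, 1Br → 0 + 1 = +1
C5: 1C, 3H → 0 − 3 = -3
Difference: +1 − (-3) = +4.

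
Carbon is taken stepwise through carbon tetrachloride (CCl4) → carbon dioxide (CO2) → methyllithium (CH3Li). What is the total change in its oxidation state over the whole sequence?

-8

Carbon oxidation states along the series — carbon tetrachloride: +4, carbon dioxide: +4, methyllithium: -4.
Net change = -4 − (+4) = -8.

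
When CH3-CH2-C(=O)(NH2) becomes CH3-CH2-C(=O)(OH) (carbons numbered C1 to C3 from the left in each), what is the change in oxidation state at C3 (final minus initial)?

0

Before: C3 has 1 bond to C, 2 bonds to O, 1 bond to N → oxidation state +3.
After: C3 has 1 bond to C, 3 bonds to O → oxidation state +3.
Δ = +3 − (+3) = 0, so no net redox change at C3.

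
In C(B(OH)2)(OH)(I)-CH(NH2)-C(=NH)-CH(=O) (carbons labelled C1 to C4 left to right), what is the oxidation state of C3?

Each bond to a more electronegative atom (O, N, halogen) counts +1, each bond to a less electronegative atom (H, metal, B, Si) counts −1, and each C–C bond counts 0.
C3 has one bond to C (0), one bond to C (0), a double bond to N (2×+1 = +2).
Oxidation state = 0 + 0 + 2 = +2.

+2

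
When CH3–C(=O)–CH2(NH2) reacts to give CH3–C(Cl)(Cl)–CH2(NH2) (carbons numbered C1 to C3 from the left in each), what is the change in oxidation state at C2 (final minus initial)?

0

Before: C2 has 2 bonds to C, 2 bonds to O → oxidation state +2.
After: C2 has 2 bonds to C, 2 bonds to Cl → oxidation state +2.
Δ = +2 − (+2) = 0, so no net redox change at C2.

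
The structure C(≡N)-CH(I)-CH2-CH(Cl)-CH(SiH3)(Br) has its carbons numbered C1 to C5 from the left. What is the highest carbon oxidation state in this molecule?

Tallying each carbon's bonds:
C1: 1C, 3N → 0 + 3 = +3
C2: 2C, 1H, 1I → 0 − 1 + 1 = 0
C3: 2C, 2H → 0 − 2 = -2
C4: 2C, 1H, 1Cl → 0 − 1 + 1 = 0
C5: 1C, 1H, 1Br, 1Si → 0 − 1 + 1 − 1 = -1
The highest value is +3.

+3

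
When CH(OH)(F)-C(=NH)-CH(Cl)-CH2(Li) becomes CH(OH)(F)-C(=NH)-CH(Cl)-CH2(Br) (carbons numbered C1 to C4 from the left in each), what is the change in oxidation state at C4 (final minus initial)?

Before: C4 has 1 bond to C, 2 bonds to H, 1 bond to Li → oxidation state -3.
After: C4 has 1 bond to C, 2 bonds to H, 1 bond to Br → oxidation state -1.
Δ = -1 − (-3) = +2, so this is an oxidation at C4.

+2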